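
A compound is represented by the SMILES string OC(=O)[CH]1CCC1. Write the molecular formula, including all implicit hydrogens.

Walk through each heavy atom and fill implicit hydrogens from standard valence (C 4, N 3, O 2, S 2, halogen 1):
  atom 1: O, bond orders sum to 1 (valence 2) → 1 H
  atom 2: C, bond orders sum to 4 (valence 4) → 0 H
  atom 3: O, bond orders sum to 2 (valence 2) → 0 H
  atom 4: C with explicit H count 1
  atom 5: C, bond orders sum to 2 (valence 4) → 2 H
  atom 6: C, bond orders sum to 2 (valence 4) → 2 H
  atom 7: C, bond orders sum to 2 (valence 4) → 2 H
Totals → C:5, H:8, O:2.
In Hill order: C5H8O2.

C5H8O2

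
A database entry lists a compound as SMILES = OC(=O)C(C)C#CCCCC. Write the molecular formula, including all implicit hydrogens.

Walk through each heavy atom and fill implicit hydrogens from standard valence (C 4, N 3, O 2, S 2, halogen 1):
  atom 1: O, bond orders sum to 1 (valence 2) → 1 H
  atom 2: C, bond orders sum to 4 (valence 4) → 0 H
  atom 3: O, bond orders sum to 2 (valence 2) → 0 H
  atom 4: C, bond orders sum to 3 (valence 4) → 1 H
  atom 5: C, bond orders sum to 1 (valence 4) → 3 H
  atom 6: C, bond orders sum to 4 (valence 4) → 0 H
  atom 7: C, bond orders sum to 4 (valence 4) → 0 H
  atom 8: C, bond orders sum to 2 (valence 4) → 2 H
  atom 9: C, bond orders sum to 2 (valence 4) → 2 H
  atom 10: C, bond orders sum to 2 (valence 4) → 2 H
  atom 11: C, bond orders sum to 1 (valence 4) → 3 H
Totals → C:9, H:14, O:2.

C9H14O2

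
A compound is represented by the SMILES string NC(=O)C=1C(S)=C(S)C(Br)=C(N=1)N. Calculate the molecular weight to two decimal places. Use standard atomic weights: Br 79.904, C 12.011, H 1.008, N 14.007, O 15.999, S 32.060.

280.16 g/mol

First, the molecular formula is C6H6BrN3OS2 (counting implicit H from valence).
  Br: 1 × 79.904 = 79.904
  C: 6 × 12.011 = 72.066
  H: 6 × 1.008 = 6.048
  N: 3 × 14.007 = 42.021
  O: 1 × 15.999 = 15.999
  S: 2 × 32.060 = 64.120
Sum: 1×79.904 + 6×12.011 + 6×1.008 + 3×14.007 + 1×15.999 + 2×32.060 = 280.158 → 280.16 g/mol.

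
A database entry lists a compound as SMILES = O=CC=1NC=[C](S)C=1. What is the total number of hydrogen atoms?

Walk through each heavy atom and fill implicit hydrogens from standard valence (C 4, N 3, O 2, S 2, halogen 1):
  atom 1: O, bond orders sum to 2 (valence 2) → 0 H
  atom 2: C, bond orders sum to 3 (valence 4) → 1 H
  atom 3: C, bond orders sum to 4 (valence 4) → 0 H
  atom 4: N, bond orders sum to 2 (valence 3) → 1 H
  atom 5: C, bond orders sum to 3 (valence 4) → 1 H
  atom 6: C with explicit H count 0
  atom 7: S, bond orders sum to 1 (valence 2) → 1 H
  atom 8: C, bond orders sum to 3 (valence 4) → 1 H
Total hydrogens: 5.

5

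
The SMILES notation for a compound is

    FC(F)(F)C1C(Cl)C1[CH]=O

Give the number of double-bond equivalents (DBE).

Molecular formula: C5H4ClF3O.
DoU = (2C + 2 + N − H − X) / 2, where X is the halogen count and O/S are ignored.
    = (2·5 + 2 + 0 − 4 − 4) / 2 = 4 / 2 = 2.

2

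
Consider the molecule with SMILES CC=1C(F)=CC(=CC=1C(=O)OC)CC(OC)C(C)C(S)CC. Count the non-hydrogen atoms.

22

Every atom symbol written in the SMILES (organic subset) is one heavy atom; implicit H are not written.
Heavy atoms by element → C:17, F:1, O:3, S:1.
Total: 22.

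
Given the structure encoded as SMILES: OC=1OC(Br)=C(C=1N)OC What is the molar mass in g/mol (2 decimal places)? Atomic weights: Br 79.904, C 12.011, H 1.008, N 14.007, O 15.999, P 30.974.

208.01 g/mol

First, the molecular formula is C5H6BrNO3 (counting implicit H from valence).
  Br: 1 × 79.904 = 79.904
  C: 5 × 12.011 = 60.055
  H: 6 × 1.008 = 6.048
  N: 1 × 14.007 = 14.007
  O: 3 × 15.999 = 47.997
Sum: 1×79.904 + 5×12.011 + 6×1.008 + 1×14.007 + 3×15.999 = 208.011 → 208.01 g/mol.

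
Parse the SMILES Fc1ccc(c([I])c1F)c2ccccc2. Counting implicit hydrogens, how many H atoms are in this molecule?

Walk through each heavy atom and fill implicit hydrogens from standard valence (C 4, N 3, O 2, S 2, halogen 1); for lowercase aromatic atoms, an aromatic c carries 1 H when it has two neighbours and 0 H with three, and aromatic n carries 0 H:
  atom 1: F (halogen, monovalent) → 0 H
  atom 2: aromatic c, 3 neighbours → 0 H
  atom 3: aromatic c, 2 neighbours → 1 H
  atom 4: aromatic c, 2 neighbours → 1 H
  atom 5: aromatic c, 3 neighbours → 0 H
  atom 6: aromatic c, 3 neighbours → 0 H
  atom 7: I with explicit H count 0
  atom 8: aromatic c, 3 neighbours → 0 H
  atom 9: F (halogen, monovalent) → 0 H
  atom 10: aromatic c, 3 neighbours → 0 H
  atom 11: aromatic c, 2 neighbours → 1 H
  atom 12: aromatic c, 2 neighbours → 1 H
  atom 13: aromatic c, 2 neighbours → 1 H
  atom 14: aromatic c, 2 neighbours → 1 H
  atom 15: aromatic c, 2 neighbours → 1 H
Total hydrogens: 7.

7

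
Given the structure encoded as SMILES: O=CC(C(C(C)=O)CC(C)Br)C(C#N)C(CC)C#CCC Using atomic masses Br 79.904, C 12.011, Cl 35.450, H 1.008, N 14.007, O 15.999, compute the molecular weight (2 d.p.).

First, the molecular formula is C17H24BrNO2 (counting implicit H from valence).
  Br: 1 × 79.904 = 79.904
  C: 17 × 12.011 = 204.187
  H: 24 × 1.008 = 24.192
  N: 1 × 14.007 = 14.007
  O: 2 × 15.999 = 31.998
Sum: 1×79.904 + 17×12.011 + 24×1.008 + 1×14.007 + 2×15.999 = 354.288 → 354.29 g/mol.

354.29 g/mol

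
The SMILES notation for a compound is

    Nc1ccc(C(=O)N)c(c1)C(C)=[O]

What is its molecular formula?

Walk through each heavy atom and fill implicit hydrogens from standard valence (C 4, N 3, O 2, S 2, halogen 1); for lowercase aromatic atoms, an aromatic c carries 1 H when it has two neighbours and 0 H with three, and aromatic n carries 0 H:
  atom 1: N, bond orders sum to 1 (valence 3) → 2 H
  atom 2: aromatic c, 3 neighbours → 0 H
  atom 3: aromatic c, 2 neighbours → 1 H
  atom 4: aromatic c, 2 neighbours → 1 H
  atom 5: aromatic c, 3 neighbours → 0 H
  atom 6: C, bond orders sum to 4 (valence 4) → 0 H
  atom 7: O, bond orders sum to 2 (valence 2) → 0 H
  atom 8: N, bond orders sum to 1 (valence 3) → 2 H
  atom 9: aromatic c, 3 neighbours → 0 H
  atom 10: aromatic c, 2 neighbours → 1 H
  atom 11: C, bond orders sum to 4 (valence 4) → 0 H
  atom 12: C, bond orders sum to 1 (valence 4) → 3 H
  atom 13: O with explicit H count 0
Totals → C:9, H:10, N:2, O:2.
In Hill order: C9H10N2O2.

C9H10N2O2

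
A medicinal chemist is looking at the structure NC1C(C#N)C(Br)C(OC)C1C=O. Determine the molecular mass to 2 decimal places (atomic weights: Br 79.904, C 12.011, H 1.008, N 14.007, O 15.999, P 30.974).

247.09 g/mol

First, the molecular formula is C8H11BrN2O2 (counting implicit H from valence).
  Br: 1 × 79.904 = 79.904
  C: 8 × 12.011 = 96.088
  H: 11 × 1.008 = 11.088
  N: 2 × 14.007 = 28.014
  O: 2 × 15.999 = 31.998
Sum: 1×79.904 + 8×12.011 + 11×1.008 + 2×14.007 + 2×15.999 = 247.092 → 247.09 g/mol.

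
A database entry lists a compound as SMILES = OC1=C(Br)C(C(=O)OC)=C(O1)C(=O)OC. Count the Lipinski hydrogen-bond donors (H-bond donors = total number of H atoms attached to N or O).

Donors: find every N or O and count the H atoms it carries.
  atom 1 (O): bond orders sum to 1 → 1 H
  atom 7 (O): bond orders sum to 2 → 0 H
  atom 8 (O): bond orders sum to 2 → 0 H
  atom 11 (O): bond orders sum to 2 → 0 H
  atom 13 (O): bond orders sum to 2 → 0 H
  atom 14 (O): bond orders sum to 2 → 0 H
Lipinski HBD = 1.

1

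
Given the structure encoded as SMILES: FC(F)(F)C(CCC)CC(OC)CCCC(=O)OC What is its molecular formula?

Walk through each heavy atom and fill implicit hydrogens from standard valence (C 4, N 3, O 2, S 2, halogen 1):
  atom 1: F (halogen, monovalent) → 0 H
  atom 2: C, bond orders sum to 4 (valence 4) → 0 H
  atom 3: F (halogen, monovalent) → 0 H
  atom 4: F (halogen, monovalent) → 0 H
  atom 5: C, bond orders sum to 3 (valence 4) → 1 H
  atom 6: C, bond orders sum to 2 (valence 4) → 2 H
  atom 7: C, bond orders sum to 2 (valence 4) → 2 H
  atom 8: C, bond orders sum to 1 (valence 4) → 3 H
  atom 9: C, bond orders sum to 2 (valence 4) → 2 H
  atom 10: C, bond orders sum to 3 (valence 4) → 1 H
  atom 11: O, bond orders sum to 2 (valence 2) → 0 H
  atom 12: C, bond orders sum to 1 (valence 4) → 3 H
  atom 13: C, bond orders sum to 2 (valence 4) → 2 H
  atom 14: C, bond orders sum to 2 (valence 4) → 2 H
  atom 15: C, bond orders sum to 2 (valence 4) → 2 H
  atom 16: C, bond orders sum to 4 (valence 4) → 0 H
  atom 17: O, bond orders sum to 2 (valence 2) → 0 H
  atom 18: O, bond orders sum to 2 (valence 2) → 0 H
  atom 19: C, bond orders sum to 1 (valence 4) → 3 H
Totals → C:13, H:23, F:3, O:3.
In Hill order: C13H23F3O3.

C13H23F3O3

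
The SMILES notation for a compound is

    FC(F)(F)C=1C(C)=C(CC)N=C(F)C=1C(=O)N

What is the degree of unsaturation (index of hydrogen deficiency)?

Degree of unsaturation = (number of rings) + (number of π bonds).
Ring closures in the SMILES: 1.
π bonds: 4 double bonds (each 1 DoU) → 4 DoU from unsaturation.
Total DoU = 1 + 4 = 5.

5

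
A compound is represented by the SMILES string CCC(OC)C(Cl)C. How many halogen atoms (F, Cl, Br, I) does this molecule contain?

Halogen atoms appear at heavy-atom position 7 (1×Cl).
Other groups present: 1 ether.
Halogen count: 1.

1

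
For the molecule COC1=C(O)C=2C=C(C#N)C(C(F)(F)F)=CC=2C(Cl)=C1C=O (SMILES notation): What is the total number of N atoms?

Scan the SMILES for N atoms (remember two-letter symbols like Cl and Br are single atoms).
Nitrogen count: 1.

1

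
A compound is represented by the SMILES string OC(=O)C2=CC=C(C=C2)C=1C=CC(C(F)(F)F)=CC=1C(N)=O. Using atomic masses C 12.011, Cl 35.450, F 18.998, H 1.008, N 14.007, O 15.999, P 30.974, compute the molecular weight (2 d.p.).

309.24 g/mol

First, the molecular formula is C15H10F3NO3 (counting implicit H from valence).
  C: 15 × 12.011 = 180.165
  F: 3 × 18.998 = 56.994
  H: 10 × 1.008 = 10.080
  N: 1 × 14.007 = 14.007
  O: 3 × 15.999 = 47.997
Sum: 15×12.011 + 3×18.998 + 10×1.008 + 1×14.007 + 3×15.999 = 309.243 → 309.24 g/mol.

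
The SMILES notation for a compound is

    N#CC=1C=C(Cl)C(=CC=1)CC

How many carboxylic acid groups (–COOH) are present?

0

Scan the SMILES for the carboxylic acid motif — none present.
Groups that are present: 1 nitrile.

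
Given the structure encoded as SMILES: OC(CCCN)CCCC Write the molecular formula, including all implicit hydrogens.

Walk through each heavy atom and fill implicit hydrogens from standard valence (C 4, N 3, O 2, S 2, halogen 1):
  atom 1: O, bond orders sum to 1 (valence 2) → 1 H
  atom 2: C, bond orders sum to 3 (valence 4) → 1 H
  atom 3: C, bond orders sum to 2 (valence 4) → 2 H
  atom 4: C, bond orders sum to 2 (valence 4) → 2 H
  atom 5: C, bond orders sum to 2 (valence 4) → 2 H
  atom 6: N, bond orders sum to 1 (valence 3) → 2 H
  atom 7: C, bond orders sum to 2 (valence 4) → 2 H
  atom 8: C, bond orders sum to 2 (valence 4) → 2 H
  atom 9: C, bond orders sum to 2 (valence 4) → 2 H
  atom 10: C, bond orders sum to 1 (valence 4) → 3 H
Totals → C:8, H:19, N:1, O:1.
In Hill order: C8H19NO.

C8H19NO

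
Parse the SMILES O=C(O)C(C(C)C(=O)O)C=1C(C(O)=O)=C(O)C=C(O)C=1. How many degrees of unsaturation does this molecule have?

Degree of unsaturation = (number of rings) + (number of π bonds).
Ring closures in the SMILES: 1.
π bonds: 6 double bonds (each 1 DoU) → 6 DoU from unsaturation.
Total DoU = 1 + 6 = 7.

7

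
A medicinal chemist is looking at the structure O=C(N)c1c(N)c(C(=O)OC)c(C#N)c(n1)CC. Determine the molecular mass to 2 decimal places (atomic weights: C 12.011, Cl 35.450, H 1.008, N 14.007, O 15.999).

248.24 g/mol

First, the molecular formula is C11H12N4O3 (counting implicit H from valence).
  C: 11 × 12.011 = 132.121
  H: 12 × 1.008 = 12.096
  N: 4 × 14.007 = 56.028
  O: 3 × 15.999 = 47.997
Sum: 11×12.011 + 12×1.008 + 4×14.007 + 3×15.999 = 248.242 → 248.24 g/mol.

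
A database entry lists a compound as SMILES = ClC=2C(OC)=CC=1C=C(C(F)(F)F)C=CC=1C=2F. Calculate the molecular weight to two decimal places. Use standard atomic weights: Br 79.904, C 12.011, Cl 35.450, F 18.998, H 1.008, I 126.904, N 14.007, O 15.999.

278.63 g/mol

First, the molecular formula is C12H7ClF4O (counting implicit H from valence).
  C: 12 × 12.011 = 144.132
  Cl: 1 × 35.450 = 35.450
  F: 4 × 18.998 = 75.992
  H: 7 × 1.008 = 7.056
  O: 1 × 15.999 = 15.999
Sum: 12×12.011 + 1×35.450 + 4×18.998 + 7×1.008 + 1×15.999 = 278.629 → 278.63 g/mol.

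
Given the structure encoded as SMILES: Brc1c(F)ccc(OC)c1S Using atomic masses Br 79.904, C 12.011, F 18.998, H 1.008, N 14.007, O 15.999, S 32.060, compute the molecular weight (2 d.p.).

First, the molecular formula is C7H6BrFOS (counting implicit H from valence).
  Br: 1 × 79.904 = 79.904
  C: 7 × 12.011 = 84.077
  F: 1 × 18.998 = 18.998
  H: 6 × 1.008 = 6.048
  O: 1 × 15.999 = 15.999
  S: 1 × 32.060 = 32.060
Sum: 1×79.904 + 7×12.011 + 1×18.998 + 6×1.008 + 1×15.999 + 1×32.060 = 237.086 → 237.09 g/mol.

237.09 g/mol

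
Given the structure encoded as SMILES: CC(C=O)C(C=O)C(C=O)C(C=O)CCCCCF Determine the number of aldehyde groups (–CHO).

The aldehyde motif appears at heavy-atom positions 3, 6, 9, 12 in the SMILES.
Aldehyde count: 4.

4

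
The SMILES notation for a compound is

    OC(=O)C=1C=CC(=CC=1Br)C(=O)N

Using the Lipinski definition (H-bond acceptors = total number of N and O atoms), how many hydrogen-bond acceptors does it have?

N atoms: 1; O atoms: 3.
Lipinski HBA = 1 + 3 = 4.

4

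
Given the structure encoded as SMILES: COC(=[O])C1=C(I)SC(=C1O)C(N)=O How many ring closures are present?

1

In SMILES, each pair of matching ring-closure digits denotes one ring-closing bond; the number of such bonds equals the number of independent rings.
Ring-closure bonds here: 1.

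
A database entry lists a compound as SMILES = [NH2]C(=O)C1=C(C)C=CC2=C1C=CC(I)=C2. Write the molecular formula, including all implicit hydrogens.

C12H10INO

Walk through each heavy atom and fill implicit hydrogens from standard valence (C 4, N 3, O 2, S 2, halogen 1):
  atom 1: N with explicit H count 2
  atom 2: C, bond orders sum to 4 (valence 4) → 0 H
  atom 3: O, bond orders sum to 2 (valence 2) → 0 H
  atom 4: C, bond orders sum to 4 (valence 4) → 0 H
  atom 5: C, bond orders sum to 4 (valence 4) → 0 H
  atom 6: C, bond orders sum to 1 (valence 4) → 3 H
  atom 7: C, bond orders sum to 3 (valence 4) → 1 H
  atom 8: C, bond orders sum to 3 (valence 4) → 1 H
  atom 9: C, bond orders sum to 4 (valence 4) → 0 H
  atom 10: C, bond orders sum to 4 (valence 4) → 0 H
  atom 11: C, bond orders sum to 3 (valence 4) → 1 H
  atom 12: C, bond orders sum to 3 (valence 4) → 1 H
  atom 13: C, bond orders sum to 4 (valence 4) → 0 H
  atom 14: I (halogen, monovalent) → 0 H
  atom 15: C, bond orders sum to 3 (valence 4) → 1 H
Totals → C:12, H:10, I:1, N:1, O:1.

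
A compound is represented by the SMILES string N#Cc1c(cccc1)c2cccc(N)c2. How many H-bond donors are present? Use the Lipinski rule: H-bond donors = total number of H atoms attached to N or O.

Donors: find every N or O and count the H atoms it carries.
  atom 1 (N): bond orders sum to 3 → 0 H
  atom 14 (N): bond orders sum to 1 → 2 H
Lipinski HBD = 2.

2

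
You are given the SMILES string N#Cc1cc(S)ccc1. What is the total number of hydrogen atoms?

5

Walk through each heavy atom and fill implicit hydrogens from standard valence (C 4, N 3, O 2, S 2, halogen 1); for lowercase aromatic atoms, an aromatic c carries 1 H when it has two neighbours and 0 H with three, and aromatic n carries 0 H:
  atom 1: N, bond orders sum to 3 (valence 3) → 0 H
  atom 2: C, bond orders sum to 4 (valence 4) → 0 H
  atom 3: aromatic c, 3 neighbours → 0 H
  atom 4: aromatic c, 2 neighbours → 1 H
  atom 5: aromatic c, 3 neighbours → 0 H
  atom 6: S, bond orders sum to 1 (valence 2) → 1 H
  atom 7: aromatic c, 2 neighbours → 1 H
  atom 8: aromatic c, 2 neighbours → 1 H
  atom 9: aromatic c, 2 neighbours → 1 H
Total hydrogens: 5.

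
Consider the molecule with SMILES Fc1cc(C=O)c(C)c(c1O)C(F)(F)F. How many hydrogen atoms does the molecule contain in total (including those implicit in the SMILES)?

Walk through each heavy atom and fill implicit hydrogens from standard valence (C 4, N 3, O 2, S 2, halogen 1); for lowercase aromatic atoms, an aromatic c carries 1 H when it has two neighbours and 0 H with three, and aromatic n carries 0 H:
  atom 1: F (halogen, monovalent) → 0 H
  atom 2: aromatic c, 3 neighbours → 0 H
  atom 3: aromatic c, 2 neighbours → 1 H
  atom 4: aromatic c, 3 neighbours → 0 H
  atom 5: C, bond orders sum to 3 (valence 4) → 1 H
  atom 6: O, bond orders sum to 2 (valence 2) → 0 H
  atom 7: aromatic c, 3 neighbours → 0 H
  atom 8: C, bond orders sum to 1 (valence 4) → 3 H
  atom 9: aromatic c, 3 neighbours → 0 H
  atom 10: aromatic c, 3 neighbours → 0 H
  atom 11: O, bond orders sum to 1 (valence 2) → 1 H
  atom 12: C, bond orders sum to 4 (valence 4) → 0 H
  atom 13: F (halogen, monovalent) → 0 H
  atom 14: F (halogen, monovalent) → 0 H
  atom 15: F (halogen, monovalent) → 0 H
Total hydrogens: 6.

6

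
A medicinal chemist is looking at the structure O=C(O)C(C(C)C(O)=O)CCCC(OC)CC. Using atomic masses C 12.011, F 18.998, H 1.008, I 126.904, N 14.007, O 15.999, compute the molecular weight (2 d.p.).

First, the molecular formula is C12H22O5 (counting implicit H from valence).
  C: 12 × 12.011 = 144.132
  H: 22 × 1.008 = 22.176
  O: 5 × 15.999 = 79.995
Sum: 12×12.011 + 22×1.008 + 5×15.999 = 246.303 → 246.30 g/mol.

246.30 g/mol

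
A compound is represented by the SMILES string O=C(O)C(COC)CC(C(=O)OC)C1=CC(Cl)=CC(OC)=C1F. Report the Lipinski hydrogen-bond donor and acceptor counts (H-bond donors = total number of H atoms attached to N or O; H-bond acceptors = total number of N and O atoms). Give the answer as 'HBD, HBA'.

Donors: find every N or O and count the H atoms it carries.
  atom 1 (O): bond orders sum to 2 → 0 H
  atom 3 (O): bond orders sum to 1 → 1 H
  atom 6 (O): bond orders sum to 2 → 0 H
  atom 11 (O): bond orders sum to 2 → 0 H
  atom 12 (O): bond orders sum to 2 → 0 H
  atom 20 (O): bond orders sum to 2 → 0 H
Lipinski HBD = 1.
Acceptors: N atoms = 0, O atoms = 6 → HBA = 6.

1, 6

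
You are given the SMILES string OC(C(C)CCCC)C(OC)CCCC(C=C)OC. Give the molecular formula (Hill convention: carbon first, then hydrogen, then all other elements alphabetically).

Walk through each heavy atom and fill implicit hydrogens from standard valence (C 4, N 3, O 2, S 2, halogen 1):
  atom 1: O, bond orders sum to 1 (valence 2) → 1 H
  atom 2: C, bond orders sum to 3 (valence 4) → 1 H
  atom 3: C, bond orders sum to 3 (valence 4) → 1 H
  atom 4: C, bond orders sum to 1 (valence 4) → 3 H
  atom 5: C, bond orders sum to 2 (valence 4) → 2 H
  atom 6: C, bond orders sum to 2 (valence 4) → 2 H
  atom 7: C, bond orders sum to 2 (valence 4) → 2 H
  atom 8: C, bond orders sum to 1 (valence 4) → 3 H
  atom 9: C, bond orders sum to 3 (valence 4) → 1 H
  atom 10: O, bond orders sum to 2 (valence 2) → 0 H
  atom 11: C, bond orders sum to 1 (valence 4) → 3 H
  atom 12: C, bond orders sum to 2 (valence 4) → 2 H
  atom 13: C, bond orders sum to 2 (valence 4) → 2 H
  atom 14: C, bond orders sum to 2 (valence 4) → 2 H
  atom 15: C, bond orders sum to 3 (valence 4) → 1 H
  atom 16: C, bond orders sum to 3 (valence 4) → 1 H
  atom 17: C, bond orders sum to 2 (valence 4) → 2 H
  atom 18: O, bond orders sum to 2 (valence 2) → 0 H
  atom 19: C, bond orders sum to 1 (valence 4) → 3 H
Totals → C:16, H:32, O:3.

C16H32O3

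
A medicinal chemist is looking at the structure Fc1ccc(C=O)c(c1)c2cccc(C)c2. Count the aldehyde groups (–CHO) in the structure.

1

The aldehyde motif appears at heavy-atom position 6 in the SMILES.
Aldehyde count: 1.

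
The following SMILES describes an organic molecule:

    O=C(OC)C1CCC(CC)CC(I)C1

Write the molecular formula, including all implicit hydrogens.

C11H19IO2

Walk through each heavy atom and fill implicit hydrogens from standard valence (C 4, N 3, O 2, S 2, halogen 1):
  atom 1: O, bond orders sum to 2 (valence 2) → 0 H
  atom 2: C, bond orders sum to 4 (valence 4) → 0 H
  atom 3: O, bond orders sum to 2 (valence 2) → 0 H
  atom 4: C, bond orders sum to 1 (valence 4) → 3 H
  atom 5: C, bond orders sum to 3 (valence 4) → 1 H
  atom 6: C, bond orders sum to 2 (valence 4) → 2 H
  atom 7: C, bond orders sum to 2 (valence 4) → 2 H
  atom 8: C, bond orders sum to 3 (valence 4) → 1 H
  atom 9: C, bond orders sum to 2 (valence 4) → 2 H
  atom 10: C, bond orders sum to 1 (valence 4) → 3 H
  atom 11: C, bond orders sum to 2 (valence 4) → 2 H
  atom 12: C, bond orders sum to 3 (valence 4) → 1 H
  atom 13: I (halogen, monovalent) → 0 H
  atom 14: C, bond orders sum to 2 (valence 4) → 2 H
Totals → C:11, H:19, I:1, O:2.
In Hill order: C11H19IO2.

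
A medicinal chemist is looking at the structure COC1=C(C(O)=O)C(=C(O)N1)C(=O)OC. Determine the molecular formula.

C8H9NO6

Walk through each heavy atom and fill implicit hydrogens from standard valence (C 4, N 3, O 2, S 2, halogen 1):
  atom 1: C, bond orders sum to 1 (valence 4) → 3 H
  atom 2: O, bond orders sum to 2 (valence 2) → 0 H
  atom 3: C, bond orders sum to 4 (valence 4) → 0 H
  atom 4: C, bond orders sum to 4 (valence 4) → 0 H
  atom 5: C, bond orders sum to 4 (valence 4) → 0 H
  atom 6: O, bond orders sum to 1 (valence 2) → 1 H
  atom 7: O, bond orders sum to 2 (valence 2) → 0 H
  atom 8: C, bond orders sum to 4 (valence 4) → 0 H
  atom 9: C, bond orders sum to 4 (valence 4) → 0 H
  atom 10: O, bond orders sum to 1 (valence 2) → 1 H
  atom 11: N, bond orders sum to 2 (valence 3) → 1 H
  atom 12: C, bond orders sum to 4 (valence 4) → 0 H
  atom 13: O, bond orders sum to 2 (valence 2) → 0 H
  atom 14: O, bond orders sum to 2 (valence 2) → 0 H
  atom 15: C, bond orders sum to 1 (valence 4) → 3 H
Totals → C:8, H:9, N:1, O:6.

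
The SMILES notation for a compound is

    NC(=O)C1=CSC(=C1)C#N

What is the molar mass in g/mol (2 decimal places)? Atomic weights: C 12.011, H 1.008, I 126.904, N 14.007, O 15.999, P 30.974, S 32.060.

152.17 g/mol

First, the molecular formula is C6H4N2OS (counting implicit H from valence).
  C: 6 × 12.011 = 72.066
  H: 4 × 1.008 = 4.032
  N: 2 × 14.007 = 28.014
  O: 1 × 15.999 = 15.999
  S: 1 × 32.060 = 32.060
Sum: 6×12.011 + 4×1.008 + 2×14.007 + 1×15.999 + 1×32.060 = 152.171 → 152.17 g/mol.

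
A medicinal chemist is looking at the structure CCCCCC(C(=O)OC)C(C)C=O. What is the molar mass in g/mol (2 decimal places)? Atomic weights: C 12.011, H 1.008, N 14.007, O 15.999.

200.28 g/mol

First, the molecular formula is C11H20O3 (counting implicit H from valence).
  C: 11 × 12.011 = 132.121
  H: 20 × 1.008 = 20.160
  O: 3 × 15.999 = 47.997
Sum: 11×12.011 + 20×1.008 + 3×15.999 = 200.278 → 200.28 g/mol.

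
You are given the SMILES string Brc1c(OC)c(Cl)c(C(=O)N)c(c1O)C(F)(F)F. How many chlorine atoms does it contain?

Scan the SMILES for Cl atoms (remember two-letter symbols like Cl and Br are single atoms).
Chlorine count: 1.

1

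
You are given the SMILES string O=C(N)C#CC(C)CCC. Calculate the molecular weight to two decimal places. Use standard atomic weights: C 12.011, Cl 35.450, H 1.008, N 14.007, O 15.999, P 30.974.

139.20 g/mol

First, the molecular formula is C8H13NO (counting implicit H from valence).
  C: 8 × 12.011 = 96.088
  H: 13 × 1.008 = 13.104
  N: 1 × 14.007 = 14.007
  O: 1 × 15.999 = 15.999
Sum: 8×12.011 + 13×1.008 + 1×14.007 + 1×15.999 = 139.198 → 139.20 g/mol.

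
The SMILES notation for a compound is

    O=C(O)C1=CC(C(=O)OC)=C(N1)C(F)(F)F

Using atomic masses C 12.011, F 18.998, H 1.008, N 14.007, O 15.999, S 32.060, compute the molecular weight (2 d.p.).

First, the molecular formula is C8H6F3NO4 (counting implicit H from valence).
  C: 8 × 12.011 = 96.088
  F: 3 × 18.998 = 56.994
  H: 6 × 1.008 = 6.048
  N: 1 × 14.007 = 14.007
  O: 4 × 15.999 = 63.996
Sum: 8×12.011 + 3×18.998 + 6×1.008 + 1×14.007 + 4×15.999 = 237.133 → 237.13 g/mol.

237.13 g/mol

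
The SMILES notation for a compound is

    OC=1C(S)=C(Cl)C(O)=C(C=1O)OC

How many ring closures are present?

1

In SMILES, each pair of matching ring-closure digits denotes one ring-closing bond; the number of such bonds equals the number of independent rings.
Ring-closure bonds here: 1.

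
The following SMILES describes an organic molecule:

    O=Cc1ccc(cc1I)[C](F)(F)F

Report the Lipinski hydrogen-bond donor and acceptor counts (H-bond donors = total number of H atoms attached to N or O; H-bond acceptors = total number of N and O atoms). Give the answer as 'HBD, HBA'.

Donors: find every N or O and count the H atoms it carries.
  atom 1 (O): bond orders sum to 2 → 0 H
Lipinski HBD = 0.
Acceptors: N atoms = 0, O atoms = 1 → HBA = 1.

0, 1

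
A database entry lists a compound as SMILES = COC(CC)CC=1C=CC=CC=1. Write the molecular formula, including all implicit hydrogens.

C11H16O

Walk through each heavy atom and fill implicit hydrogens from standard valence (C 4, N 3, O 2, S 2, halogen 1):
  atom 1: C, bond orders sum to 1 (valence 4) → 3 H
  atom 2: O, bond orders sum to 2 (valence 2) → 0 H
  atom 3: C, bond orders sum to 3 (valence 4) → 1 H
  atom 4: C, bond orders sum to 2 (valence 4) → 2 H
  atom 5: C, bond orders sum to 1 (valence 4) → 3 H
  atom 6: C, bond orders sum to 2 (valence 4) → 2 H
  atom 7: C, bond orders sum to 4 (valence 4) → 0 H
  atom 8: C, bond orders sum to 3 (valence 4) → 1 H
  atom 9: C, bond orders sum to 3 (valence 4) → 1 H
  atom 10: C, bond orders sum to 3 (valence 4) → 1 H
  atom 11: C, bond orders sum to 3 (valence 4) → 1 H
  atom 12: C, bond orders sum to 3 (valence 4) → 1 H
Totals → C:11, H:16, O:1.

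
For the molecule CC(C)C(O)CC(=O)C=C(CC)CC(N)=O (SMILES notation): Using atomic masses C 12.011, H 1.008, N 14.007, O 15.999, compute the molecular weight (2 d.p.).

227.30 g/mol

First, the molecular formula is C12H21NO3 (counting implicit H from valence).
  C: 12 × 12.011 = 144.132
  H: 21 × 1.008 = 21.168
  N: 1 × 14.007 = 14.007
  O: 3 × 15.999 = 47.997
Sum: 12×12.011 + 21×1.008 + 1×14.007 + 3×15.999 = 227.304 → 227.30 g/mol.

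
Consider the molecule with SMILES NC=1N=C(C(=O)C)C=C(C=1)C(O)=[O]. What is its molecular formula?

Walk through each heavy atom and fill implicit hydrogens from standard valence (C 4, N 3, O 2, S 2, halogen 1):
  atom 1: N, bond orders sum to 1 (valence 3) → 2 H
  atom 2: C, bond orders sum to 4 (valence 4) → 0 H
  atom 3: N, bond orders sum to 3 (valence 3) → 0 H
  atom 4: C, bond orders sum to 4 (valence 4) → 0 H
  atom 5: C, bond orders sum to 4 (valence 4) → 0 H
  atom 6: O, bond orders sum to 2 (valence 2) → 0 H
  atom 7: C, bond orders sum to 1 (valence 4) → 3 H
  atom 8: C, bond orders sum to 3 (valence 4) → 1 H
  atom 9: C, bond orders sum to 4 (valence 4) → 0 H
  atom 10: C, bond orders sum to 3 (valence 4) → 1 H
  atom 11: C, bond orders sum to 4 (valence 4) → 0 H
  atom 12: O, bond orders sum to 1 (valence 2) → 1 H
  atom 13: O with explicit H count 0
Totals → C:8, H:8, N:2, O:3.
In Hill order: C8H8N2O3.

C8H8N2O3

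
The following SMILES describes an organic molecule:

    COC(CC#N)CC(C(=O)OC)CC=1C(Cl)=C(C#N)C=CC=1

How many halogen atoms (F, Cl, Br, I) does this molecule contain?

Halogen atoms appear at heavy-atom position 16 (1×Cl).
Other groups present: 1 ester, 1 ether, 2 nitrile.
Halogen count: 1.

1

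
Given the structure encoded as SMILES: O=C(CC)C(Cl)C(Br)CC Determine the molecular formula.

Walk through each heavy atom and fill implicit hydrogens from standard valence (C 4, N 3, O 2, S 2, halogen 1):
  atom 1: O, bond orders sum to 2 (valence 2) → 0 H
  atom 2: C, bond orders sum to 4 (valence 4) → 0 H
  atom 3: C, bond orders sum to 2 (valence 4) → 2 H
  atom 4: C, bond orders sum to 1 (valence 4) → 3 H
  atom 5: C, bond orders sum to 3 (valence 4) → 1 H
  atom 6: Cl (halogen, monovalent) → 0 H
  atom 7: C, bond orders sum to 3 (valence 4) → 1 H
  atom 8: Br (halogen, monovalent) → 0 H
  atom 9: C, bond orders sum to 2 (valence 4) → 2 H
  atom 10: C, bond orders sum to 1 (valence 4) → 3 H
Totals → C:7, H:12, Br:1, Cl:1, O:1.
In Hill order: C7H12BrClO.

C7H12BrClO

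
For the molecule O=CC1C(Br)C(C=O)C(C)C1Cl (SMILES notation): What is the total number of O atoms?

2

Scan the SMILES for O atoms (remember two-letter symbols like Cl and Br are single atoms).
Oxygen count: 2.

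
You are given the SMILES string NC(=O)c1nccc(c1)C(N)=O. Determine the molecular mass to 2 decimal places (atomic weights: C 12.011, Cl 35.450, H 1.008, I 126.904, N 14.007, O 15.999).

165.15 g/mol

First, the molecular formula is C7H7N3O2 (counting implicit H from valence).
  C: 7 × 12.011 = 84.077
  H: 7 × 1.008 = 7.056
  N: 3 × 14.007 = 42.021
  O: 2 × 15.999 = 31.998
Sum: 7×12.011 + 7×1.008 + 3×14.007 + 2×15.999 = 165.152 → 165.15 g/mol.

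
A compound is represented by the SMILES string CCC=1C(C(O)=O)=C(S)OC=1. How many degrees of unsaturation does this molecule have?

4

Degree of unsaturation = (number of rings) + (number of π bonds).
Ring closures in the SMILES: 1.
π bonds: 3 double bonds (each 1 DoU) → 3 DoU from unsaturation.
Total DoU = 1 + 3 = 4.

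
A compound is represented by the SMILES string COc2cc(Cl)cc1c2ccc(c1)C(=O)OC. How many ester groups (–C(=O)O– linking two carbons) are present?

The ester motif appears at heavy-atom position 14 in the SMILES.
Other groups present: 1 ether.
Ester count: 1.

1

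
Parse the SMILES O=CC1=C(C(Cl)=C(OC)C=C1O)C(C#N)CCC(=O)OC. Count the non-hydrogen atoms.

21

Every atom symbol written in the SMILES (organic subset) is one heavy atom; implicit H are not written.
Heavy atoms by element → C:14, Cl:1, N:1, O:5.
Total: 21.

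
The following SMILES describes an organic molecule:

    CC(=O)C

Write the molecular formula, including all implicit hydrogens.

C3H6O

Walk through each heavy atom and fill implicit hydrogens from standard valence (C 4, N 3, O 2, S 2, halogen 1):
  atom 1: C, bond orders sum to 1 (valence 4) → 3 H
  atom 2: C, bond orders sum to 4 (valence 4) → 0 H
  atom 3: O, bond orders sum to 2 (valence 2) → 0 H
  atom 4: C, bond orders sum to 1 (valence 4) → 3 H
Totals → C:3, H:6, O:1.
In Hill order: C3H6O.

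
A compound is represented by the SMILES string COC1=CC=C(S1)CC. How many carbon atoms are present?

7

Count every carbon token in the SMILES (each C, including those in ring-closure positions and inside branches).
Carbon count: 7.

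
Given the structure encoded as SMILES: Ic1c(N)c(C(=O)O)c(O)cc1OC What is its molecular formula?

C8H8INO4

Walk through each heavy atom and fill implicit hydrogens from standard valence (C 4, N 3, O 2, S 2, halogen 1); for lowercase aromatic atoms, an aromatic c carries 1 H when it has two neighbours and 0 H with three, and aromatic n carries 0 H:
  atom 1: I (halogen, monovalent) → 0 H
  atom 2: aromatic c, 3 neighbours → 0 H
  atom 3: aromatic c, 3 neighbours → 0 H
  atom 4: N, bond orders sum to 1 (valence 3) → 2 H
  atom 5: aromatic c, 3 neighbours → 0 H
  atom 6: C, bond orders sum to 4 (valence 4) → 0 H
  atom 7: O, bond orders sum to 2 (valence 2) → 0 H
  atom 8: O, bond orders sum to 1 (valence 2) → 1 H
  atom 9: aromatic c, 3 neighbours → 0 H
  atom 10: O, bond orders sum to 1 (valence 2) → 1 H
  atom 11: aromatic c, 2 neighbours → 1 H
  atom 12: aromatic c, 3 neighbours → 0 H
  atom 13: O, bond orders sum to 2 (valence 2) → 0 H
  atom 14: C, bond orders sum to 1 (valence 4) → 3 H
Totals → C:8, H:8, I:1, N:1, O:4.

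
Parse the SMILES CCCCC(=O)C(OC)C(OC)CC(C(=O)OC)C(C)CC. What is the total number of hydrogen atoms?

Walk through each heavy atom and fill implicit hydrogens from standard valence (C 4, N 3, O 2, S 2, halogen 1):
  atom 1: C, bond orders sum to 1 (valence 4) → 3 H
  atom 2: C, bond orders sum to 2 (valence 4) → 2 H
  atom 3: C, bond orders sum to 2 (valence 4) → 2 H
  atom 4: C, bond orders sum to 2 (valence 4) → 2 H
  atom 5: C, bond orders sum to 4 (valence 4) → 0 H
  atom 6: O, bond orders sum to 2 (valence 2) → 0 H
  atom 7: C, bond orders sum to 3 (valence 4) → 1 H
  atom 8: O, bond orders sum to 2 (valence 2) → 0 H
  atom 9: C, bond orders sum to 1 (valence 4) → 3 H
  atom 10: C, bond orders sum to 3 (valence 4) → 1 H
  atom 11: O, bond orders sum to 2 (valence 2) → 0 H
  atom 12: C, bond orders sum to 1 (valence 4) → 3 H
  atom 13: C, bond orders sum to 2 (valence 4) → 2 H
  atom 14: C, bond orders sum to 3 (valence 4) → 1 H
  atom 15: C, bond orders sum to 4 (valence 4) → 0 H
  atom 16: O, bond orders sum to 2 (valence 2) → 0 H
  atom 17: O, bond orders sum to 2 (valence 2) → 0 H
  atom 18: C, bond orders sum to 1 (valence 4) → 3 H
  atom 19: C, bond orders sum to 3 (valence 4) → 1 H
  atom 20: C, bond orders sum to 1 (valence 4) → 3 H
  atom 21: C, bond orders sum to 2 (valence 4) → 2 H
  atom 22: C, bond orders sum to 1 (valence 4) → 3 H
Total hydrogens: 32.

32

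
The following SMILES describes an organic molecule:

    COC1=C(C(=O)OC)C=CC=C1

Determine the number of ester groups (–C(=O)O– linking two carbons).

The ester motif appears at heavy-atom position 5 in the SMILES.
Other groups present: 1 ether.
Ester count: 1.

1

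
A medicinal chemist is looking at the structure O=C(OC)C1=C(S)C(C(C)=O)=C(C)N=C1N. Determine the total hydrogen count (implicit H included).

Walk through each heavy atom and fill implicit hydrogens from standard valence (C 4, N 3, O 2, S 2, halogen 1):
  atom 1: O, bond orders sum to 2 (valence 2) → 0 H
  atom 2: C, bond orders sum to 4 (valence 4) → 0 H
  atom 3: O, bond orders sum to 2 (valence 2) → 0 H
  atom 4: C, bond orders sum to 1 (valence 4) → 3 H
  atom 5: C, bond orders sum to 4 (valence 4) → 0 H
  atom 6: C, bond orders sum to 4 (valence 4) → 0 H
  atom 7: S, bond orders sum to 1 (valence 2) → 1 H
  atom 8: C, bond orders sum to 4 (valence 4) → 0 H
  atom 9: C, bond orders sum to 4 (valence 4) → 0 H
  atom 10: C, bond orders sum to 1 (valence 4) → 3 H
  atom 11: O, bond orders sum to 2 (valence 2) → 0 H
  atom 12: C, bond orders sum to 4 (valence 4) → 0 H
  atom 13: C, bond orders sum to 1 (valence 4) → 3 H
  atom 14: N, bond orders sum to 3 (valence 3) → 0 H
  atom 15: C, bond orders sum to 4 (valence 4) → 0 H
  atom 16: N, bond orders sum to 1 (valence 3) → 2 H
Total hydrogens: 12.

12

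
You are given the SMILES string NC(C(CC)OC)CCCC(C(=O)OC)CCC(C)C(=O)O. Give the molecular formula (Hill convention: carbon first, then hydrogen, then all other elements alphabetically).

C16H31NO5

Walk through each heavy atom and fill implicit hydrogens from standard valence (C 4, N 3, O 2, S 2, halogen 1):
  atom 1: N, bond orders sum to 1 (valence 3) → 2 H
  atom 2: C, bond orders sum to 3 (valence 4) → 1 H
  atom 3: C, bond orders sum to 3 (valence 4) → 1 H
  atom 4: C, bond orders sum to 2 (valence 4) → 2 H
  atom 5: C, bond orders sum to 1 (valence 4) → 3 H
  atom 6: O, bond orders sum to 2 (valence 2) → 0 H
  atom 7: C, bond orders sum to 1 (valence 4) → 3 H
  atom 8: C, bond orders sum to 2 (valence 4) → 2 H
  atom 9: C, bond orders sum to 2 (valence 4) → 2 H
  atom 10: C, bond orders sum to 2 (valence 4) → 2 H
  atom 11: C, bond orders sum to 3 (valence 4) → 1 H
  atom 12: C, bond orders sum to 4 (valence 4) → 0 H
  atom 13: O, bond orders sum to 2 (valence 2) → 0 H
  atom 14: O, bond orders sum to 2 (valence 2) → 0 H
  atom 15: C, bond orders sum to 1 (valence 4) → 3 H
  atom 16: C, bond orders sum to 2 (valence 4) → 2 H
  atom 17: C, bond orders sum to 2 (valence 4) → 2 H
  atom 18: C, bond orders sum to 3 (valence 4) → 1 H
  atom 19: C, bond orders sum to 1 (valence 4) → 3 H
  atom 20: C, bond orders sum to 4 (valence 4) → 0 H
  atom 21: O, bond orders sum to 2 (valence 2) → 0 H
  atom 22: O, bond orders sum to 1 (valence 2) → 1 H
Totals → C:16, H:31, N:1, O:5.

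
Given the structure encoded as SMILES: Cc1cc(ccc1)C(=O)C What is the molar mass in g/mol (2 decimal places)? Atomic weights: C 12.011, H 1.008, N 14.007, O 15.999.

First, the molecular formula is C9H10O (counting implicit H from valence).
  C: 9 × 12.011 = 108.099
  H: 10 × 1.008 = 10.080
  O: 1 × 15.999 = 15.999
Sum: 9×12.011 + 10×1.008 + 1×15.999 = 134.178 → 134.18 g/mol.

134.18 g/mol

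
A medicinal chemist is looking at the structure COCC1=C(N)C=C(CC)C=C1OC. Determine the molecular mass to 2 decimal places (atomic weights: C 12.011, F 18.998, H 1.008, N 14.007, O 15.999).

First, the molecular formula is C11H17NO2 (counting implicit H from valence).
  C: 11 × 12.011 = 132.121
  H: 17 × 1.008 = 17.136
  N: 1 × 14.007 = 14.007
  O: 2 × 15.999 = 31.998
Sum: 11×12.011 + 17×1.008 + 1×14.007 + 2×15.999 = 195.262 → 195.26 g/mol.

195.26 g/mol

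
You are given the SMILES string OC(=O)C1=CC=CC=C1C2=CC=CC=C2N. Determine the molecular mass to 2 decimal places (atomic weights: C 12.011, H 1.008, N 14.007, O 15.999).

First, the molecular formula is C13H11NO2 (counting implicit H from valence).
  C: 13 × 12.011 = 156.143
  H: 11 × 1.008 = 11.088
  N: 1 × 14.007 = 14.007
  O: 2 × 15.999 = 31.998
Sum: 13×12.011 + 11×1.008 + 1×14.007 + 2×15.999 = 213.236 → 213.24 g/mol.

213.24 g/mol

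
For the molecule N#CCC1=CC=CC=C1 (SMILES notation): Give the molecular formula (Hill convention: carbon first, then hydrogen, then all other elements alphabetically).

Walk through each heavy atom and fill implicit hydrogens from standard valence (C 4, N 3, O 2, S 2, halogen 1):
  atom 1: N, bond orders sum to 3 (valence 3) → 0 H
  atom 2: C, bond orders sum to 4 (valence 4) → 0 H
  atom 3: C, bond orders sum to 2 (valence 4) → 2 H
  atom 4: C, bond orders sum to 4 (valence 4) → 0 H
  atom 5: C, bond orders sum to 3 (valence 4) → 1 H
  atom 6: C, bond orders sum to 3 (valence 4) → 1 H
  atom 7: C, bond orders sum to 3 (valence 4) → 1 H
  atom 8: C, bond orders sum to 3 (valence 4) → 1 H
  atom 9: C, bond orders sum to 3 (valence 4) → 1 H
Totals → C:8, H:7, N:1.

C8H7N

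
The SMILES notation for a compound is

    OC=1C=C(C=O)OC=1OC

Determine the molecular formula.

C6H6O4

Walk through each heavy atom and fill implicit hydrogens from standard valence (C 4, N 3, O 2, S 2, halogen 1):
  atom 1: O, bond orders sum to 1 (valence 2) → 1 H
  atom 2: C, bond orders sum to 4 (valence 4) → 0 H
  atom 3: C, bond orders sum to 3 (valence 4) → 1 H
  atom 4: C, bond orders sum to 4 (valence 4) → 0 H
  atom 5: C, bond orders sum to 3 (valence 4) → 1 H
  atom 6: O, bond orders sum to 2 (valence 2) → 0 H
  atom 7: O, bond orders sum to 2 (valence 2) → 0 H
  atom 8: C, bond orders sum to 4 (valence 4) → 0 H
  atom 9: O, bond orders sum to 2 (valence 2) → 0 H
  atom 10: C, bond orders sum to 1 (valence 4) → 3 H
Totals → C:6, H:6, O:4.
In Hill order: C6H6O4.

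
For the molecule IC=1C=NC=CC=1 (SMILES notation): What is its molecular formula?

C5H4IN

Walk through each heavy atom and fill implicit hydrogens from standard valence (C 4, N 3, O 2, S 2, halogen 1):
  atom 1: I (halogen, monovalent) → 0 H
  atom 2: C, bond orders sum to 4 (valence 4) → 0 H
  atom 3: C, bond orders sum to 3 (valence 4) → 1 H
  atom 4: N, bond orders sum to 3 (valence 3) → 0 H
  atom 5: C, bond orders sum to 3 (valence 4) → 1 H
  atom 6: C, bond orders sum to 3 (valence 4) → 1 H
  atom 7: C, bond orders sum to 3 (valence 4) → 1 H
Totals → C:5, H:4, I:1, N:1.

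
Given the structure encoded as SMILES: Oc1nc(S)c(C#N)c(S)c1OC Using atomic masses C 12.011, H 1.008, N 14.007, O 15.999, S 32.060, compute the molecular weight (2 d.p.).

214.26 g/mol

First, the molecular formula is C7H6N2O2S2 (counting implicit H from valence).
  C: 7 × 12.011 = 84.077
  H: 6 × 1.008 = 6.048
  N: 2 × 14.007 = 28.014
  O: 2 × 15.999 = 31.998
  S: 2 × 32.060 = 64.120
Sum: 7×12.011 + 6×1.008 + 2×14.007 + 2×15.999 + 2×32.060 = 214.257 → 214.26 g/mol.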